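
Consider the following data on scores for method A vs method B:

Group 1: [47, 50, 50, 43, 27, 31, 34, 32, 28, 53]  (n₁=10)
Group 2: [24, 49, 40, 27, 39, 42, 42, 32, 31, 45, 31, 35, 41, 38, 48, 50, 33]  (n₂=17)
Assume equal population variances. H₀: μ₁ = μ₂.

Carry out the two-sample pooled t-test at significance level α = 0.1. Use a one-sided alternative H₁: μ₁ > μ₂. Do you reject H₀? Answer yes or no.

reject H₀: no

x̄₁=39.500, s₁=10.102, n₁=10
x̄₂=38.059, s₂=7.685, n₂=17
s_p² = [9·10.102² + 16·7.685²]/25 = 74.5376
SE = √(s_p²·(1/10+1/17)) = 3.4407
t = (39.500−38.059)/3.4407 = 0.4189
df = 25
p-value (one-sided, H₁ greater) = 0.33945
At α=0.1: p ≥ α → fail to reject H₀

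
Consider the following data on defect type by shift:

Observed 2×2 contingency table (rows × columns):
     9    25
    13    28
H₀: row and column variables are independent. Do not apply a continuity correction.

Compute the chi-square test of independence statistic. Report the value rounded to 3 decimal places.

test statistic = 0.246

Row totals [34, 41], col totals [22, 53], n=75
χ² = (9−9.97)²/9.97 + (25−24.03)²/24.03 + (13−12.03)²/12.03 + (28−28.97)²/28.97 = 0.2459
df = 1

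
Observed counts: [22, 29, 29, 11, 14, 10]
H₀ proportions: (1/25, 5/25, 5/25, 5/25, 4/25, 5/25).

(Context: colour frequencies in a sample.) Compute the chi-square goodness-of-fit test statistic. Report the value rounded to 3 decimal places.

test statistic = 83.609

n = 115; E_i = n·p_i = [4.60, 23.00, 23.00, 23.00, 18.40, 23.00]
χ² = (22−4.60)²/4.60 + (29−23.00)²/23.00 + (29−23.00)²/23.00 + (11−23.00)²/23.00 + (14−18.40)²/18.40 + (10−23.00)²/23.00 = 83.6087
df = 5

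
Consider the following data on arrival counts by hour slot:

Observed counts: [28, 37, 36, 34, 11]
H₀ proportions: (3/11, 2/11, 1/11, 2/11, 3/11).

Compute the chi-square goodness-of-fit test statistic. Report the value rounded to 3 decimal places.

n = 146; E_i = n·p_i = [39.82, 26.55, 13.27, 26.55, 39.82]
χ² = (28−39.82)²/39.82 + (37−26.55)²/26.55 + (36−13.27)²/13.27 + (34−26.55)²/26.55 + (11−39.82)²/39.82 = 69.4920
df = 4

test statistic = 69.492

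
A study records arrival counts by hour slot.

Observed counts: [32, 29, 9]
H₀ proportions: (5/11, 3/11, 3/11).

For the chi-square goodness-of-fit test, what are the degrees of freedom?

degrees of freedom = 2

df = k − 1 = 3 − 1 = 2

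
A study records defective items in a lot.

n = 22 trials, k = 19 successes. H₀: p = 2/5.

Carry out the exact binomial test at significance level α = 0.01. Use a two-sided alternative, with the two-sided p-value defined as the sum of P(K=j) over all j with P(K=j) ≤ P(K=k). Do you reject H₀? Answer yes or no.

Exact binomial: n=22, k=19, p₀=2/5=0.4000
P(X=j) = C(n,j)·p₀^j·(1−p₀)^(n−j); p = Σ P(X=j) over j with P(X=j) ≤ P(X=19)
p-value (two-sided) = 0.00001
At α=0.01: p < α → reject H₀

reject H₀: yes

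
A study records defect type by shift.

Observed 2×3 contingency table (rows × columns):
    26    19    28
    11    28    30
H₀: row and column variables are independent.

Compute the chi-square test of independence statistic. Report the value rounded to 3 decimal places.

test statistic = 7.767

Row totals [73, 69], col totals [37, 47, 58], n=142
χ² = (26−19.02)²/19.02 + (19−24.16)²/24.16 + (28−29.82)²/29.82 + (11−17.98)²/17.98 + (28−22.84)²/22.84 + (30−28.18)²/28.18 = 7.7669
df = 2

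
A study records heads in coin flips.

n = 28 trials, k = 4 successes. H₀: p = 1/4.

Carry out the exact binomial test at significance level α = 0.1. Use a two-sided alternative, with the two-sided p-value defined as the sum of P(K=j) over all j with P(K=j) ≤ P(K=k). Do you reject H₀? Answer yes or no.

reject H₀: no

Exact binomial: n=28, k=4, p₀=1/4=0.2500
P(X=j) = C(n,j)·p₀^j·(1−p₀)^(n−j); p = Σ P(X=j) over j with P(X=j) ≤ P(X=4)
p-value (two-sided) = 0.27384
At α=0.1: p ≥ α → fail to reject H₀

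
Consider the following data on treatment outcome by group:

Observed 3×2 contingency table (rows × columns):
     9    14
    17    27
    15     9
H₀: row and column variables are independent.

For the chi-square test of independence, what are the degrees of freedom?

degrees of freedom = 2

df = (r−1)(c−1) = (3−1)·(2−1) = 2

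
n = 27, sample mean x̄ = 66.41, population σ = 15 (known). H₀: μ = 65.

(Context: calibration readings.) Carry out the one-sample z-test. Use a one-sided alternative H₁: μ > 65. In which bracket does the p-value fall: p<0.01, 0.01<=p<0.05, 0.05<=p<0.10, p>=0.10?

p-value bracket: p>=0.10

SE = σ/√n = 15/√27 = 2.8868
z = (x̄−μ₀)/SE = (66.41−65)/2.8868 = 0.4884
p-value (one-sided, H₁ greater) = 0.31262
→ bracket: p>=0.10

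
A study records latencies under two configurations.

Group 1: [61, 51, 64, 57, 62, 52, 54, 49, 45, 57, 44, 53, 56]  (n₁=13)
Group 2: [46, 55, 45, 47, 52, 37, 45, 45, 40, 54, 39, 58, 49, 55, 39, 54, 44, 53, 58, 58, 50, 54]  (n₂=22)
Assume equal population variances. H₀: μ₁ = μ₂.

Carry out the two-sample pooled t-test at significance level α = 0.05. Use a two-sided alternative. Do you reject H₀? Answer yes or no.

reject H₀: yes

x̄₁=54.231, s₁=6.153, n₁=13
x̄₂=48.955, s₂=6.644, n₂=22
s_p² = [12·6.153² + 21·6.644²]/33 = 41.8564
SE = √(s_p²·(1/13+1/22)) = 2.2632
t = (54.231−48.955)/2.2632 = 2.3313
df = 33
p-value (two-sided) = 0.02600
At α=0.05: p < α → reject H₀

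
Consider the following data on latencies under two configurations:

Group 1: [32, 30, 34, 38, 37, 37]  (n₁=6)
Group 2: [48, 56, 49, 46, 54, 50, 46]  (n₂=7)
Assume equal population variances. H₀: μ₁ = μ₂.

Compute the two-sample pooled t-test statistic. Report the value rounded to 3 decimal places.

test statistic = -7.648

x̄₁=34.667, s₁=3.204, n₁=6
x̄₂=49.857, s₂=3.848, n₂=7
s_p² = [5·3.204² + 6·3.848²]/11 = 12.7446
SE = √(s_p²·(1/6+1/7)) = 1.9861
t = (34.667−49.857)/1.9861 = -7.6482
df = 11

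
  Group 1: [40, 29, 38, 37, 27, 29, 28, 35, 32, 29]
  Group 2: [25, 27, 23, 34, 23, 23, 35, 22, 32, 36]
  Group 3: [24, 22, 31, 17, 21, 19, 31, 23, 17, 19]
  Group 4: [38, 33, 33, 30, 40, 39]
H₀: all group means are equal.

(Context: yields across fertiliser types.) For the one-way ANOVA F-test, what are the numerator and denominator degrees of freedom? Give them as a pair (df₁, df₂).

k = 4 groups, N = 36 total
df = (k−1, N−k) = (4−1, 36−4) = (3, 32)

degrees of freedom = [3, 32]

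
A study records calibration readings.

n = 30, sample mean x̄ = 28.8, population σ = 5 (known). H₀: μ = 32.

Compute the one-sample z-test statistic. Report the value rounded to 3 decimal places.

SE = σ/√n = 5/√30 = 0.9129
z = (x̄−μ₀)/SE = (28.8−32)/0.9129 = -3.5054

test statistic = -3.505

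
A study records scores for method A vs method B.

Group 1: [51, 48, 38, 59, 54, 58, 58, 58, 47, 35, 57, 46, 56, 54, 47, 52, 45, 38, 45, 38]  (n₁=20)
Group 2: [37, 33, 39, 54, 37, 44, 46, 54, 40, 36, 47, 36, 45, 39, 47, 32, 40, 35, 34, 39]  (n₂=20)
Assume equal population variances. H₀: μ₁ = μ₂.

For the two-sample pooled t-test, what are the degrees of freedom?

degrees of freedom = 38

df = n₁ + n₂ − 2 = 20 + 20 − 2 = 38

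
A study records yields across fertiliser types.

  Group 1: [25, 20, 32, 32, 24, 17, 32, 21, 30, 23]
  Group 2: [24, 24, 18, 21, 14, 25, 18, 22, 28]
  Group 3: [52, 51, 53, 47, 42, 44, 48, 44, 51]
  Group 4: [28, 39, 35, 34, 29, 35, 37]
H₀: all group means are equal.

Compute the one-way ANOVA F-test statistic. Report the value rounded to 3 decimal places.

test statistic = 58.996

Group means [25.60, 21.56, 48.00, 33.86], grand mean 31.971
SSB = Σnᵢ(x̄ᵢ−x̄)² = 3719.492; SSW = ΣΣ(x−x̄ᵢ)² = 651.479
MSB = 3719.492/3 = 1239.8307; MSW = 651.479/31 = 21.0155
F = MSB/MSW = 58.9961
df = (3, 31)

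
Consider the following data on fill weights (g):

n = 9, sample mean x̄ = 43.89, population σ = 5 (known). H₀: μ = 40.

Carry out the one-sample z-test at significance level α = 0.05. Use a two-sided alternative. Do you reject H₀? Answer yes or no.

SE = σ/√n = 5/√9 = 1.6667
z = (x̄−μ₀)/SE = (43.89−40)/1.6667 = 2.3340
p-value (two-sided) = 0.01960
At α=0.05: p < α → reject H₀

reject H₀: yes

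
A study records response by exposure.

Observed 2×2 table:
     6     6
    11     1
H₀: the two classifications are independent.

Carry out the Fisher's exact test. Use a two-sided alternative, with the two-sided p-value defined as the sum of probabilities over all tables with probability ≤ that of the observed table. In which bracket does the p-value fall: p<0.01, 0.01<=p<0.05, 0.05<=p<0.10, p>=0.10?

Margins: r₁=12, r₂=12, c₁=17, c₂=7, n=24
p_obs = C(12,6)·C(12,11)/C(24,17); sum pmf over tables with pmf ≤ p_obs
p-value (two-sided) = 0.06865
→ bracket: 0.05<=p<0.10

p-value bracket: 0.05<=p<0.10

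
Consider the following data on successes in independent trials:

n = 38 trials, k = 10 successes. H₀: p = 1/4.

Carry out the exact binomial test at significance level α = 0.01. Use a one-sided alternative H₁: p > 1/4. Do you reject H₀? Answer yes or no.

Exact binomial: n=38, k=10, p₀=1/4=0.2500
P(X≥10) from Σ C(n,i)·p₀^i·(1−p₀)^(n−i)
p-value (one-sided, H₁ greater) = 0.48735
At α=0.01: p ≥ α → fail to reject H₀

reject H₀: no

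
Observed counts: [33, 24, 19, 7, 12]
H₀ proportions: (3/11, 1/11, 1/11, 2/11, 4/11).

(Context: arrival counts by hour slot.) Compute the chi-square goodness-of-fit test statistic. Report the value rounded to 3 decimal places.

n = 95; E_i = n·p_i = [25.91, 8.64, 8.64, 17.27, 34.55]
χ² = (33−25.91)²/25.91 + (24−8.64)²/8.64 + (19−8.64)²/8.64 + (7−17.27)²/17.27 + (12−34.55)²/34.55 = 62.5316
df = 4

test statistic = 62.532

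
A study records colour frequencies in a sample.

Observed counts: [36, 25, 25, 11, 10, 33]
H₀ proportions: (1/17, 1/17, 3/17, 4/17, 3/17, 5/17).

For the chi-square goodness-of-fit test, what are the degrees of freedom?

degrees of freedom = 5

df = k − 1 = 6 − 1 = 5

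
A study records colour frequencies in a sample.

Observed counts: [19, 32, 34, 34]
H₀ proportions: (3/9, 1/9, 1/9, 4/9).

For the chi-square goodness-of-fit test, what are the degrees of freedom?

degrees of freedom = 3

df = k − 1 = 4 − 1 = 3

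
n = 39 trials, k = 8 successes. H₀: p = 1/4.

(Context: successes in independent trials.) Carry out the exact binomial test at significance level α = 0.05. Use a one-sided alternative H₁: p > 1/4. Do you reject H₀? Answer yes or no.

reject H₀: no

Exact binomial: n=39, k=8, p₀=1/4=0.2500
P(X≥8) from Σ C(n,i)·p₀^i·(1−p₀)^(n−i)
p-value (one-sided, H₁ greater) = 0.79447
At α=0.05: p ≥ α → fail to reject H₀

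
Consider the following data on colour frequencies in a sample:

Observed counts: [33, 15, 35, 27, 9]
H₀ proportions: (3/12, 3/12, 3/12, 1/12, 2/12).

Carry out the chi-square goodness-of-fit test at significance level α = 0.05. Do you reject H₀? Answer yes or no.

n = 119; E_i = n·p_i = [29.75, 29.75, 29.75, 9.92, 19.83]
χ² = (33−29.75)²/29.75 + (15−29.75)²/29.75 + (35−29.75)²/29.75 + (27−9.92)²/9.92 + (9−19.83)²/19.83 = 43.9412
df = 4
p-value (upper-tail) = 0.00000
At α=0.05: p < α → reject H₀

reject H₀: yes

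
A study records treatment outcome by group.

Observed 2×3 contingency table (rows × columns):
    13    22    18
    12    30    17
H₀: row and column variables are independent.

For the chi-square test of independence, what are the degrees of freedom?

degrees of freedom = 2

df = (r−1)(c−1) = (2−1)·(3−1) = 2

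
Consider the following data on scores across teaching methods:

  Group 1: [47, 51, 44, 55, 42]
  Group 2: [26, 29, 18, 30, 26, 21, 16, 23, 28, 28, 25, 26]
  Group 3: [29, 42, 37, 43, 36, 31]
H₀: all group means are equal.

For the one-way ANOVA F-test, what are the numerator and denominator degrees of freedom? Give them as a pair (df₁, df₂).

k = 3 groups, N = 23 total
df = (k−1, N−k) = (3−1, 23−3) = (2, 20)

degrees of freedom = [2, 20]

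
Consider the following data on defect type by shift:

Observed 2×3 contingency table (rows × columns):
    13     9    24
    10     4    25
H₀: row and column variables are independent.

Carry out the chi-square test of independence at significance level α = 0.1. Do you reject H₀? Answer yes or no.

reject H₀: no

Row totals [46, 39], col totals [23, 13, 49], n=85
χ² = (13−12.45)²/12.45 + (9−7.04)²/7.04 + (24−26.52)²/26.52 + (10−10.55)²/10.55 + (4−5.96)²/5.96 + (25−22.48)²/22.48 = 1.7703
df = 2
p-value (upper-tail) = 0.41265
At α=0.1: p ≥ α → fail to reject H₀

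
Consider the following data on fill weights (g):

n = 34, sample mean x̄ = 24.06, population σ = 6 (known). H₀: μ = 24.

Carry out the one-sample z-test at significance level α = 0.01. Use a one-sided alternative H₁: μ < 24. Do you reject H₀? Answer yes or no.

SE = σ/√n = 6/√34 = 1.0290
z = (x̄−μ₀)/SE = (24.06−24)/1.0290 = 0.0583
p-value (one-sided, H₁ less) = 0.52325
At α=0.01: p ≥ α → fail to reject H₀

reject H₀: no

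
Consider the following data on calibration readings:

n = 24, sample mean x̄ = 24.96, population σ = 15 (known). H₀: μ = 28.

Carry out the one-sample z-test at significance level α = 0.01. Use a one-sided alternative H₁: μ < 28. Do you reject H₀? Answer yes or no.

reject H₀: no

SE = σ/√n = 15/√24 = 3.0619
z = (x̄−μ₀)/SE = (24.96−28)/3.0619 = -0.9929
p-value (one-sided, H₁ less) = 0.16039
At α=0.01: p ≥ α → fail to reject H₀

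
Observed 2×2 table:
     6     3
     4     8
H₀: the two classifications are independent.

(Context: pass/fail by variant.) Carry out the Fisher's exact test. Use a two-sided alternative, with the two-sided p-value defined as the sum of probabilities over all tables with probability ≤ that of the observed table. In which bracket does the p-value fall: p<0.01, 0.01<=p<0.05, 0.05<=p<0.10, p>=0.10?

p-value bracket: p>=0.10

Margins: r₁=9, r₂=12, c₁=10, c₂=11, n=21
p_obs = C(9,6)·C(12,4)/C(21,10); sum pmf over tables with pmf ≤ p_obs
p-value (two-sided) = 0.19838
→ bracket: p>=0.10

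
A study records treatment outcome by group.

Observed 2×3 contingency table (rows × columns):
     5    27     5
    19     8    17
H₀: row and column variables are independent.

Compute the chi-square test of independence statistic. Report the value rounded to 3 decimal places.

test statistic = 24.605

Row totals [37, 44], col totals [24, 35, 22], n=81
χ² = (5−10.96)²/10.96 + (27−15.99)²/15.99 + (5−10.05)²/10.05 + (19−13.04)²/13.04 + (8−19.01)²/19.01 + (17−11.95)²/11.95 = 24.6052
df = 2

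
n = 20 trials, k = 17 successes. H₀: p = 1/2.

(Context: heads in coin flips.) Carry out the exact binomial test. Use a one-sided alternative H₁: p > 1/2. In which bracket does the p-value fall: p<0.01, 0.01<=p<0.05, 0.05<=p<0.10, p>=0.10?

Exact binomial: n=20, k=17, p₀=1/2=0.5000
P(X≥17) from Σ C(n,i)·p₀^i·(1−p₀)^(n−i)
p-value (one-sided, H₁ greater) = 0.00129
→ bracket: p<0.01

p-value bracket: p<0.01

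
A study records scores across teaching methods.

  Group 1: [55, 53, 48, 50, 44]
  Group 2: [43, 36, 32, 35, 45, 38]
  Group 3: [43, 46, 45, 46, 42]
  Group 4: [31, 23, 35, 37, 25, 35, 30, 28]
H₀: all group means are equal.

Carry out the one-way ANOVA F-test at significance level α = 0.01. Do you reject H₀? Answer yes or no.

reject H₀: yes

Group means [50.00, 38.17, 44.40, 30.50], grand mean 39.375
SSB = Σnᵢ(x̄ᵢ−x̄)² = 1329.592; SSW = ΣΣ(x−x̄ᵢ)² = 386.033
MSB = 1329.592/3 = 443.1972; MSW = 386.033/20 = 19.3017
F = MSB/MSW = 22.9616
df = (3, 20)
p-value (upper-tail) = 0.00000
At α=0.01: p < α → reject H₀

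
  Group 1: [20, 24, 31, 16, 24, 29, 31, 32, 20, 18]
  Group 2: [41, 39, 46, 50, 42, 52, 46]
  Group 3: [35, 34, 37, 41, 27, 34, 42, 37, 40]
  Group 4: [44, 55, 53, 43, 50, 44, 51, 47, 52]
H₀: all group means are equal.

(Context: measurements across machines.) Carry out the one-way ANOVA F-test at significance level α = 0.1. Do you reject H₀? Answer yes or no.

reject H₀: yes

Group means [24.50, 45.14, 36.33, 48.78], grand mean 37.914
SSB = Σnᵢ(x̄ᵢ−x̄)² = 3249.830; SSW = ΣΣ(x−x̄ᵢ)² = 776.913
MSB = 3249.830/3 = 1083.2767; MSW = 776.913/31 = 25.0617
F = MSB/MSW = 43.2244
df = (3, 31)
p-value (upper-tail) = 0.00000
At α=0.1: p < α → reject H₀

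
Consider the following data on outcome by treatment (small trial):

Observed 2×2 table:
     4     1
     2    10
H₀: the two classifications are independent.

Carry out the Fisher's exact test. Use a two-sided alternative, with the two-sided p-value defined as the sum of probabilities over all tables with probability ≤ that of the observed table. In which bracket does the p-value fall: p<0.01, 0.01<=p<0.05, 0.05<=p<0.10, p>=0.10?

Margins: r₁=5, r₂=12, c₁=6, c₂=11, n=17
p_obs = C(5,4)·C(12,2)/C(17,6); sum pmf over tables with pmf ≤ p_obs
p-value (two-sided) = 0.02763
→ bracket: 0.01<=p<0.05

p-value bracket: 0.01<=p<0.05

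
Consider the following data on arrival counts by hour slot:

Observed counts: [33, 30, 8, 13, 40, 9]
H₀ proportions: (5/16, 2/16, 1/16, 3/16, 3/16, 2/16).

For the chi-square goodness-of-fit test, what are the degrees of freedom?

degrees of freedom = 5

df = k − 1 = 6 − 1 = 5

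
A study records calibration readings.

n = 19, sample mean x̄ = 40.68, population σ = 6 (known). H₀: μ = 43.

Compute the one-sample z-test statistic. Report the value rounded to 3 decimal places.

SE = σ/√n = 6/√19 = 1.3765
z = (x̄−μ₀)/SE = (40.68−43)/1.3765 = -1.6854

test statistic = -1.685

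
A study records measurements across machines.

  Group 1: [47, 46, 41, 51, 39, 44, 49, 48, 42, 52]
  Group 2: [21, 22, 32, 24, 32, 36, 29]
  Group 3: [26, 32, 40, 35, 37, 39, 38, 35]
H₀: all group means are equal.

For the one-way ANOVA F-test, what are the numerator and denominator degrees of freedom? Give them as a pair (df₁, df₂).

degrees of freedom = [2, 22]

k = 3 groups, N = 25 total
df = (k−1, N−k) = (3−1, 25−3) = (2, 22)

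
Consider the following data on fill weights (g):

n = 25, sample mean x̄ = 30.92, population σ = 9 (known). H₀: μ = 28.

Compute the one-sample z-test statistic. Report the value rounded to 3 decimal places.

test statistic = 1.622

SE = σ/√n = 9/√25 = 1.8000
z = (x̄−μ₀)/SE = (30.92−28)/1.8000 = 1.6222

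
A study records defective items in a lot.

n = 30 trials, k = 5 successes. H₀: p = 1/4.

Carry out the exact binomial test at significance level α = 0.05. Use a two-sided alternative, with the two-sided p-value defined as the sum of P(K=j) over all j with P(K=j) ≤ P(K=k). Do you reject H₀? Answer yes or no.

Exact binomial: n=30, k=5, p₀=1/4=0.2500
P(X=j) = C(n,j)·p₀^j·(1−p₀)^(n−j); p = Σ P(X=j) over j with P(X=j) ≤ P(X=5)
p-value (two-sided) = 0.39919
At α=0.05: p ≥ α → fail to reject H₀

reject H₀: no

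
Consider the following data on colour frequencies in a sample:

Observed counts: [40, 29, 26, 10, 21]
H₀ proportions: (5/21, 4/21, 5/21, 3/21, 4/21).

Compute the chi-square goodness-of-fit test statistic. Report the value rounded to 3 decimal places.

n = 126; E_i = n·p_i = [30.00, 24.00, 30.00, 18.00, 24.00]
χ² = (40−30.00)²/30.00 + (29−24.00)²/24.00 + (26−30.00)²/30.00 + (10−18.00)²/18.00 + (21−24.00)²/24.00 = 8.8389
df = 4

test statistic = 8.839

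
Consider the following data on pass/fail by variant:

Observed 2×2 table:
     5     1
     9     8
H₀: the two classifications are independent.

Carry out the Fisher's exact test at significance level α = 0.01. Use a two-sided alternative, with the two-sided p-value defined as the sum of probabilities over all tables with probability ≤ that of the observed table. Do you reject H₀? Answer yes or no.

reject H₀: no

Margins: r₁=6, r₂=17, c₁=14, c₂=9, n=23
p_obs = C(6,5)·C(17,9)/C(23,14); sum pmf over tables with pmf ≤ p_obs
p-value (two-sided) = 0.34013
At α=0.01: p ≥ α → fail to reject H₀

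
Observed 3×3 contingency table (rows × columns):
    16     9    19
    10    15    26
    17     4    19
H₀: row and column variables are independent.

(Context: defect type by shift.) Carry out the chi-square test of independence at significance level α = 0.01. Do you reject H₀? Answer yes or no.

reject H₀: no

Row totals [44, 51, 40], col totals [43, 28, 64], n=135
χ² = (16−14.01)²/14.01 + (9−9.13)²/9.13 + (19−20.86)²/20.86 + (10−16.24)²/16.24 + (15−10.58)²/10.58 + (26−24.18)²/24.18 + (17−12.74)²/12.74 + (4−8.30)²/8.30 + (19−18.96)²/18.96 = 8.4840
df = 4
p-value (upper-tail) = 0.07537
At α=0.01: p ≥ α → fail to reject H₀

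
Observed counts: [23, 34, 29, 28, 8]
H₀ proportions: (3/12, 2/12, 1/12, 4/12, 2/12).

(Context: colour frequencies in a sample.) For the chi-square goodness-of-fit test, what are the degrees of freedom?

df = k − 1 = 5 − 1 = 4

degrees of freedom = 4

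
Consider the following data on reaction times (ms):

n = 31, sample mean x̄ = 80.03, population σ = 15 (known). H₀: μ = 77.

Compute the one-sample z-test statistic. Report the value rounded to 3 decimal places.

test statistic = 1.125

SE = σ/√n = 15/√31 = 2.6941
z = (x̄−μ₀)/SE = (80.03−77)/2.6941 = 1.1247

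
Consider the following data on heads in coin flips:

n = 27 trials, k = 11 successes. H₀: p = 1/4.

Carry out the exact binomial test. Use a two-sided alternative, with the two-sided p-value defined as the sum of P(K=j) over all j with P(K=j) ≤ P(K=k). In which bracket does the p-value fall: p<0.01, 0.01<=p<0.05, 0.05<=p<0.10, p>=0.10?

Exact binomial: n=27, k=11, p₀=1/4=0.2500
P(X=j) = C(n,j)·p₀^j·(1−p₀)^(n−j); p = Σ P(X=j) over j with P(X=j) ≤ P(X=11)
p-value (two-sided) = 0.07352
→ bracket: 0.05<=p<0.10

p-value bracket: 0.05<=p<0.10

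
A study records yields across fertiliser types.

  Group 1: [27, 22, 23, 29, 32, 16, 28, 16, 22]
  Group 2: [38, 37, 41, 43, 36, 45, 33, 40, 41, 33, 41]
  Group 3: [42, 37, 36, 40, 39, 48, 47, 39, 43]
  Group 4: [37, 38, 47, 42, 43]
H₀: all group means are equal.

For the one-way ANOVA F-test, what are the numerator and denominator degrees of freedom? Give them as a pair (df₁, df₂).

k = 4 groups, N = 34 total
df = (k−1, N−k) = (4−1, 34−4) = (3, 30)

degrees of freedom = [3, 30]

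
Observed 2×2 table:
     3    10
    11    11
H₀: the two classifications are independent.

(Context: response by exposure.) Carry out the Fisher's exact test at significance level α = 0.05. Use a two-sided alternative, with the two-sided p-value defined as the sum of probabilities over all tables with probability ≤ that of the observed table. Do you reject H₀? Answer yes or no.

Margins: r₁=13, r₂=22, c₁=14, c₂=21, n=35
p_obs = C(13,3)·C(22,11)/C(35,14); sum pmf over tables with pmf ≤ p_obs
p-value (two-sided) = 0.16209
At α=0.05: p ≥ α → fail to reject H₀

reject H₀: no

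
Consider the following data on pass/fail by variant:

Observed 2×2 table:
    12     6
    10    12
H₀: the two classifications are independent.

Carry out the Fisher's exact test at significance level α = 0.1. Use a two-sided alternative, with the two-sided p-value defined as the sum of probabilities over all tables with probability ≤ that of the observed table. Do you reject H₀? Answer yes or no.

reject H₀: no

Margins: r₁=18, r₂=22, c₁=22, c₂=18, n=40
p_obs = C(18,12)·C(22,10)/C(40,22); sum pmf over tables with pmf ≤ p_obs
p-value (two-sided) = 0.21571
At α=0.1: p ≥ α → fail to reject H₀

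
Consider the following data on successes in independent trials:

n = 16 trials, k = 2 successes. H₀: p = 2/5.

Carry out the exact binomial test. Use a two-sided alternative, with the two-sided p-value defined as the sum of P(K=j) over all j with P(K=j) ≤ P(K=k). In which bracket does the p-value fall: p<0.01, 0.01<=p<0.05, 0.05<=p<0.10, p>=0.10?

p-value bracket: 0.01<=p<0.05

Exact binomial: n=16, k=2, p₀=2/5=0.4000
P(X=j) = C(n,j)·p₀^j·(1−p₀)^(n−j); p = Σ P(X=j) over j with P(X=j) ≤ P(X=2)
p-value (two-sided) = 0.03748
→ bracket: 0.01<=p<0.05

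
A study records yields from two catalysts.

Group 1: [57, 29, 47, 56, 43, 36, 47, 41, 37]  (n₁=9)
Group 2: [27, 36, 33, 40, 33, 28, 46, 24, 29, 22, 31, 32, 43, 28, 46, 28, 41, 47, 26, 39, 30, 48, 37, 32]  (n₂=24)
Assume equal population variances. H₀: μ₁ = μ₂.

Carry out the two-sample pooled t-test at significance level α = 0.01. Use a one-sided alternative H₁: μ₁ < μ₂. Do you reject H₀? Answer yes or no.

reject H₀: no

x̄₁=43.667, s₁=9.206, n₁=9
x̄₂=34.417, s₂=7.740, n₂=24
s_p² = [8·9.206² + 23·7.740²]/31 = 66.3172
SE = √(s_p²·(1/9+1/24)) = 3.1830
t = (43.667−34.417)/3.1830 = 2.9060
df = 31
p-value (one-sided, H₁ less) = 0.99665
At α=0.01: p ≥ α → fail to reject H₀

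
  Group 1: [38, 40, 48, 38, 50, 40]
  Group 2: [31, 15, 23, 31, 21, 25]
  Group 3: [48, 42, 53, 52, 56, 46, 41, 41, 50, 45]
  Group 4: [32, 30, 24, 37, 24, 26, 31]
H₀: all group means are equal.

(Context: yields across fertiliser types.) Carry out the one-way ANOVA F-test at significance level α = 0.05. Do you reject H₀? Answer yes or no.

Group means [42.33, 24.33, 47.40, 29.14], grand mean 37.172
SSB = Σnᵢ(x̄ᵢ−x̄)² = 2646.214; SSW = ΣΣ(x−x̄ᵢ)² = 717.924
MSB = 2646.214/3 = 882.0714; MSW = 717.924/25 = 28.7170
F = MSB/MSW = 30.7161
df = (3, 25)
p-value (upper-tail) = 0.00000
At α=0.05: p < α → reject H₀

reject H₀: yes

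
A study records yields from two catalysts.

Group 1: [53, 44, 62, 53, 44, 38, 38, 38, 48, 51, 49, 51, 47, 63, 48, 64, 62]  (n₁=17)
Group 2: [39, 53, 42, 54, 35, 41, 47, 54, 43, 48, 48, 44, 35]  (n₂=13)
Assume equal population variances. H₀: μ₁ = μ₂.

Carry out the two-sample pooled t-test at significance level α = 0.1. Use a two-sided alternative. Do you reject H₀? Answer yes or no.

reject H₀: yes

x̄₁=50.176, s₁=8.640, n₁=17
x̄₂=44.846, s₂=6.543, n₂=13
s_p² = [16·8.640² + 12·6.543²]/28 = 61.0058
SE = √(s_p²·(1/17+1/13)) = 2.8777
t = (50.176−44.846)/2.8777 = 1.8523
df = 28
p-value (two-sided) = 0.07456
At α=0.1: p < α → reject H₀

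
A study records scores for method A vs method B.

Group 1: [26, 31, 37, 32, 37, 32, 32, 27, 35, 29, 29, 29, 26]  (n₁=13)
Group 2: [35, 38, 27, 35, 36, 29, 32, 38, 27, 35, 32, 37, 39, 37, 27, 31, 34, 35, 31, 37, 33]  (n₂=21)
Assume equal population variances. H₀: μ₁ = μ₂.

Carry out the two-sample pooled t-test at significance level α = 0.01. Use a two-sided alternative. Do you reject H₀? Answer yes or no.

reject H₀: no

x̄₁=30.923, s₁=3.752, n₁=13
x̄₂=33.571, s₂=3.789, n₂=21
s_p² = [12·3.752² + 20·3.789²]/32 = 14.2521
SE = √(s_p²·(1/13+1/21)) = 1.3323
t = (30.923−33.571)/1.3323 = -1.9878
df = 32
p-value (two-sided) = 0.05544
At α=0.01: p ≥ α → fail to reject H₀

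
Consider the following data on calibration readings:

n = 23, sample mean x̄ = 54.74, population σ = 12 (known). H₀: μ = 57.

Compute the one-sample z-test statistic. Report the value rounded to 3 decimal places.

SE = σ/√n = 12/√23 = 2.5022
z = (x̄−μ₀)/SE = (54.74−57)/2.5022 = -0.9032

test statistic = -0.903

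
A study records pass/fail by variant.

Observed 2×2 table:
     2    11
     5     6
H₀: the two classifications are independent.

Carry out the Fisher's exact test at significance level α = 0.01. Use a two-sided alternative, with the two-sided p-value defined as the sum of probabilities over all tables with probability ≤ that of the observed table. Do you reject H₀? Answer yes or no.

Margins: r₁=13, r₂=11, c₁=7, c₂=17, n=24
p_obs = C(13,2)·C(11,5)/C(24,7); sum pmf over tables with pmf ≤ p_obs
p-value (two-sided) = 0.18192
At α=0.01: p ≥ α → fail to reject H₀

reject H₀: no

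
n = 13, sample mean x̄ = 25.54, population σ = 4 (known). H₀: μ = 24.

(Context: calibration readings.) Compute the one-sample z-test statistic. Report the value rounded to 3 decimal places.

test statistic = 1.388

SE = σ/√n = 4/√13 = 1.1094
z = (x̄−μ₀)/SE = (25.54−24)/1.1094 = 1.3881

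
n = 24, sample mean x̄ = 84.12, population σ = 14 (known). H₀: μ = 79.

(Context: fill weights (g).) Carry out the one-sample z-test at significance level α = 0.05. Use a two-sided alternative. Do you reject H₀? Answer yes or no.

SE = σ/√n = 14/√24 = 2.8577
z = (x̄−μ₀)/SE = (84.12−79)/2.8577 = 1.7916
p-value (two-sided) = 0.07319
At α=0.05: p ≥ α → fail to reject H₀

reject H₀: no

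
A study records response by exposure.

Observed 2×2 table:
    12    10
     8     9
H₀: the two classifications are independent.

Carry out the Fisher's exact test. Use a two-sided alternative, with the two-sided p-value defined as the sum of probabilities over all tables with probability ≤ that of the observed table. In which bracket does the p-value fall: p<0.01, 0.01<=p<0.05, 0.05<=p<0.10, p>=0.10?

p-value bracket: p>=0.10

Margins: r₁=22, r₂=17, c₁=20, c₂=19, n=39
p_obs = C(22,12)·C(17,8)/C(39,20); sum pmf over tables with pmf ≤ p_obs
p-value (two-sided) = 0.75119
→ bracket: p>=0.10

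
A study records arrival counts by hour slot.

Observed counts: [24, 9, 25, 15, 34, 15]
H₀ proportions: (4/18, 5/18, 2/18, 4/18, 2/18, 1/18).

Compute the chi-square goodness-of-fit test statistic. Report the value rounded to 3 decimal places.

test statistic = 74.517

n = 122; E_i = n·p_i = [27.11, 33.89, 13.56, 27.11, 13.56, 6.78]
χ² = (24−27.11)²/27.11 + (9−33.89)²/33.89 + (25−13.56)²/13.56 + (15−27.11)²/27.11 + (34−13.56)²/13.56 + (15−6.78)²/6.78 = 74.5172
df = 5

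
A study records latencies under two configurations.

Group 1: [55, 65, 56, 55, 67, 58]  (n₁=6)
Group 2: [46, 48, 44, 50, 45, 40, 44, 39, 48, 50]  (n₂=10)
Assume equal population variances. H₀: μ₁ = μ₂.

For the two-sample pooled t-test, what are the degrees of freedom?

df = n₁ + n₂ − 2 = 6 + 10 − 2 = 14

degrees of freedom = 14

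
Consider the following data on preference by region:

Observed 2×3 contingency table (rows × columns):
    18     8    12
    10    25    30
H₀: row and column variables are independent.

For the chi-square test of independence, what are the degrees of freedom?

df = (r−1)(c−1) = (2−1)·(3−1) = 2

degrees of freedom = 2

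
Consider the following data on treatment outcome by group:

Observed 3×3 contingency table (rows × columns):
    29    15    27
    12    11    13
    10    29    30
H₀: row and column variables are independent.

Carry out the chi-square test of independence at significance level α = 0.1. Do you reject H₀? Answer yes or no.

reject H₀: yes

Row totals [71, 36, 69], col totals [51, 55, 70], n=176
χ² = (29−20.57)²/20.57 + (15−22.19)²/22.19 + (27−28.24)²/28.24 + (12−10.43)²/10.43 + (11−11.25)²/11.25 + (13−14.32)²/14.32 + (10−19.99)²/19.99 + (29−21.56)²/21.56 + (30−27.44)²/27.44 = 13.9956
df = 4
p-value (upper-tail) = 0.00731
At α=0.1: p < α → reject H₀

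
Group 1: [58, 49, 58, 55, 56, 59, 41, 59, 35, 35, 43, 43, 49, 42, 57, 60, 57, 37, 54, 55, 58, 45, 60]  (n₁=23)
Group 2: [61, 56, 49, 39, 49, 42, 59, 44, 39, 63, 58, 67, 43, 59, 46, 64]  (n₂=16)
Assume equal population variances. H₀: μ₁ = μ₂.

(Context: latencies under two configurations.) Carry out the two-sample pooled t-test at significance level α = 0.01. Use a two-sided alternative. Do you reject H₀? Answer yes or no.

reject H₀: no

x̄₁=50.652, s₁=8.616, n₁=23
x̄₂=52.375, s₂=9.507, n₂=16
s_p² = [22·8.616² + 15·9.507²]/37 = 80.7829
SE = √(s_p²·(1/23+1/16)) = 2.9260
t = (50.652−52.375)/2.9260 = -0.5888
df = 37
p-value (two-sided) = 0.55957
At α=0.01: p ≥ α → fail to reject H₀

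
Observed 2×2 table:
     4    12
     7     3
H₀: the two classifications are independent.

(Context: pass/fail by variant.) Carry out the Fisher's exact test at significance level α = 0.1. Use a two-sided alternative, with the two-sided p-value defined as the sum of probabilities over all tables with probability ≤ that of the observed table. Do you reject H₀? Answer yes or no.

Margins: r₁=16, r₂=10, c₁=11, c₂=15, n=26
p_obs = C(16,4)·C(10,7)/C(26,11); sum pmf over tables with pmf ≤ p_obs
p-value (two-sided) = 0.04262
At α=0.1: p < α → reject H₀

reject H₀: yes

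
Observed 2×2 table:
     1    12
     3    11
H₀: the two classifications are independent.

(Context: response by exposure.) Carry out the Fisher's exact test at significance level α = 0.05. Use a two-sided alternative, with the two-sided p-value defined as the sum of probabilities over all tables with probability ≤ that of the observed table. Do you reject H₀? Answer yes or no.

reject H₀: no

Margins: r₁=13, r₂=14, c₁=4, c₂=23, n=27
p_obs = C(13,1)·C(14,3)/C(27,4); sum pmf over tables with pmf ≤ p_obs
p-value (two-sided) = 0.59556
At α=0.05: p ≥ α → fail to reject H₀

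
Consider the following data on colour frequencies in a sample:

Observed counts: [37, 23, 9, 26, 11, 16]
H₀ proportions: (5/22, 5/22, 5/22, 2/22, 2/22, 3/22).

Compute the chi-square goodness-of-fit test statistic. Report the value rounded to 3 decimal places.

n = 122; E_i = n·p_i = [27.73, 27.73, 27.73, 11.09, 11.09, 16.64]
χ² = (37−27.73)²/27.73 + (23−27.73)²/27.73 + (9−27.73)²/27.73 + (26−11.09)²/11.09 + (11−11.09)²/11.09 + (16−16.64)²/16.64 = 36.6224
df = 5

test statistic = 36.622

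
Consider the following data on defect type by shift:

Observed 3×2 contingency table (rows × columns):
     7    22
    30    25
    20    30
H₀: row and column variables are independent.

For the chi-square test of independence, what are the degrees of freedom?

degrees of freedom = 2

df = (r−1)(c−1) = (3−1)·(2−1) = 2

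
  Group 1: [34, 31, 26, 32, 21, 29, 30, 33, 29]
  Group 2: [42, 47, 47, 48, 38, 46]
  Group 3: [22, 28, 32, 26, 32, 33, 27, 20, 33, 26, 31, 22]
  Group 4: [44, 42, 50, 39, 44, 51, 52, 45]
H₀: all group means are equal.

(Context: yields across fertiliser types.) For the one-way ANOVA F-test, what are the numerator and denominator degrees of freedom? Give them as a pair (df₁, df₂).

k = 4 groups, N = 35 total
df = (k−1, N−k) = (4−1, 35−4) = (3, 31)

degrees of freedom = [3, 31]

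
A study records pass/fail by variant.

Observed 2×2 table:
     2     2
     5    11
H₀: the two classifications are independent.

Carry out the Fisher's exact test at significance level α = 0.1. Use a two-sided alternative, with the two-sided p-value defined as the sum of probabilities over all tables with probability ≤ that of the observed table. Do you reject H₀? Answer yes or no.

reject H₀: no

Margins: r₁=4, r₂=16, c₁=7, c₂=13, n=20
p_obs = C(4,2)·C(16,5)/C(20,7); sum pmf over tables with pmf ≤ p_obs
p-value (two-sided) = 0.58679
At α=0.1: p ≥ α → fail to reject H₀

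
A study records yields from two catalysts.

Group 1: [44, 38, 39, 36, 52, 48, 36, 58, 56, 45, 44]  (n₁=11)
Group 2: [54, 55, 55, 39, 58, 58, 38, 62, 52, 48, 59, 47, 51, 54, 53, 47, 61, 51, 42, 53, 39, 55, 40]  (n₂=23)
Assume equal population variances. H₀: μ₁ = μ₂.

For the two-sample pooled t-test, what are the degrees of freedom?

df = n₁ + n₂ − 2 = 11 + 23 − 2 = 32

degrees of freedom = 32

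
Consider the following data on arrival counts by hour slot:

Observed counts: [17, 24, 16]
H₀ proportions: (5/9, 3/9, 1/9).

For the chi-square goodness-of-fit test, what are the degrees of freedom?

df = k − 1 = 3 − 1 = 2

degrees of freedom = 2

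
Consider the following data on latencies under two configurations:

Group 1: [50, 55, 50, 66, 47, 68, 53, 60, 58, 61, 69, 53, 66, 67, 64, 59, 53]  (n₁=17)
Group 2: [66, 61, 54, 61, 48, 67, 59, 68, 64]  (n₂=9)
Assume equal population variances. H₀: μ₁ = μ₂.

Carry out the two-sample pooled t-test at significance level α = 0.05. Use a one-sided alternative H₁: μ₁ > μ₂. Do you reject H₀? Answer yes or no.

x̄₁=58.765, s₁=7.085, n₁=17
x̄₂=60.889, s₂=6.528, n₂=9
s_p² = [16·7.085² + 8·6.528²]/24 = 47.6645
SE = √(s_p²·(1/17+1/9)) = 2.8460
t = (58.765−60.889)/2.8460 = -0.7464
df = 24
p-value (one-sided, H₁ greater) = 0.76865
At α=0.05: p ≥ α → fail to reject H₀

reject H₀: no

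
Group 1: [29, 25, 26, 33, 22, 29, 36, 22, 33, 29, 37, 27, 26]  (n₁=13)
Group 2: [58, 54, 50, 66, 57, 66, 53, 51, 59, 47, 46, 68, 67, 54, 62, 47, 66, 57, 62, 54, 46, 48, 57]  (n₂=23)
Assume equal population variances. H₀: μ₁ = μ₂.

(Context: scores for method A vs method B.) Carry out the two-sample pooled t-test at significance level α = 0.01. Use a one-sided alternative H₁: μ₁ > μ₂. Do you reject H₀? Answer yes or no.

x̄₁=28.769, s₁=4.833, n₁=13
x̄₂=56.304, s₂=7.258, n₂=23
s_p² = [12·4.833² + 22·7.258²]/34 = 42.3287
SE = √(s_p²·(1/13+1/23)) = 2.2575
t = (28.769−56.304)/2.2575 = -12.1970
df = 34
p-value (one-sided, H₁ greater) = 1.00000
At α=0.01: p ≥ α → fail to reject H₀

reject H₀: no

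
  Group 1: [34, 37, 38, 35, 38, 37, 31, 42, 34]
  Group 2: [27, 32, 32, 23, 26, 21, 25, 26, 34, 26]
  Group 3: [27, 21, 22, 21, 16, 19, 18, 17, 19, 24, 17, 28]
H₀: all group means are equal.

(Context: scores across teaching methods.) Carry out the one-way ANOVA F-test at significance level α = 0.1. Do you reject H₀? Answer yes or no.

reject H₀: yes

Group means [36.22, 27.20, 20.75], grand mean 27.323
SSB = Σnᵢ(x̄ᵢ−x̄)² = 1231.369; SSW = ΣΣ(x−x̄ᵢ)² = 405.406
MSB = 1231.369/2 = 615.6843; MSW = 405.406/28 = 14.4788
F = MSB/MSW = 42.5232
df = (2, 28)
p-value (upper-tail) = 0.00000
At α=0.1: p < α → reject H₀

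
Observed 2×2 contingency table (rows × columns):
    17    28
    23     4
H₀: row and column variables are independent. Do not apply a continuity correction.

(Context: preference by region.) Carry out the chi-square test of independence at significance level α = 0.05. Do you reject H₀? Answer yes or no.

reject H₀: yes

Row totals [45, 27], col totals [40, 32], n=72
χ² = (17−25.00)²/25.00 + (28−20.00)²/20.00 + (23−15.00)²/15.00 + (4−12.00)²/12.00 = 15.3600
df = 1
p-value (upper-tail) = 0.00009
At α=0.05: p < α → reject H₀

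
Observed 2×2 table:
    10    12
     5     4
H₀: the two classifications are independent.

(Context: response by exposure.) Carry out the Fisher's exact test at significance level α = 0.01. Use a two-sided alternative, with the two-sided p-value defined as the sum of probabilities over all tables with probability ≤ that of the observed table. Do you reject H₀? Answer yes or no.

reject H₀: no

Margins: r₁=22, r₂=9, c₁=15, c₂=16, n=31
p_obs = C(22,10)·C(9,5)/C(31,15); sum pmf over tables with pmf ≤ p_obs
p-value (two-sided) = 0.70425
At α=0.01: p ≥ α → fail to reject H₀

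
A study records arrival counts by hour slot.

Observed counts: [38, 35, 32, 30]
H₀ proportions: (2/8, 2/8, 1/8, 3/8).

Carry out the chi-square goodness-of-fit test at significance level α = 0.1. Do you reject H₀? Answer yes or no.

reject H₀: yes

n = 135; E_i = n·p_i = [33.75, 33.75, 16.88, 50.62]
χ² = (38−33.75)²/33.75 + (35−33.75)²/33.75 + (32−16.88)²/16.88 + (30−50.62)²/50.62 = 22.5407
df = 3
p-value (upper-tail) = 0.00005
At α=0.1: p < α → reject H₀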